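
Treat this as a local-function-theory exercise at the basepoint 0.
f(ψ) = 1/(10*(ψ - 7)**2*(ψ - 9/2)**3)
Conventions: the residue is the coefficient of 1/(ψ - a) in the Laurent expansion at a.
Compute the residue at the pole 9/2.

The residue is 24/3125.

At the order-3 pole 9/2 set g(ψ) = (ψ - (9/2))^3*f(ψ) = 1/(10*(ψ - 7)**2).
Order-3 pole: residue = g''(a)/2; g''(9/2) = 48/3125, so the residue is 24/3125.


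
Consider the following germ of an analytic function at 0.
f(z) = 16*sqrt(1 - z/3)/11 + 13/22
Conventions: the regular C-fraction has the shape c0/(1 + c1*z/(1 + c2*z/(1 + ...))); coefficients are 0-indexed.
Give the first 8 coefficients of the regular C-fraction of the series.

Taylor coefficients (expand at 0): a_0 = 45/22, a_1 = -8/33, a_2 = -2/99, a_3 = -1/297, a_4 = -5/7128, a_5 = -7/42768, a_6 = -7/171072, a_7 = -1/93312.
c0 = a_0 = 45/22. Peel one level at a time: if S = 1 + c*z/S' with S'(0) = 1, then c is the z-coefficient of S and S' = c*z/(S - 1).
S_1 = c0/f = 1 + (16/135)*z + (436/18225)*z^2 + ...; c1 = 16/135.
S_2 = c1*z/(S_1 - 1) = 1 + (-109/540)*z + (-1/144)*z^2 + ...; c2 = -109/540.
S_3 = c2*z/(S_2 - 1) = 1 + (-15/436)*z + (-865/190096)*z^2 + ...; c3 = -15/436.
S_4 = c3*z/(S_3 - 1) = 1 + (-173/1308)*z + (-1/144)*z^2 + ...; c4 = -173/1308.
S_5 = c4*z/(S_4 - 1) = 1 + (-109/2076)*z + (-8611/1436592)*z^2 + ...; c5 = -109/2076.
S_6 = c5*z/(S_5 - 1) = 1 + (-79/692)*z + (-1/144)*z^2 + ...; c6 = -79/692.
S_7 = c6*z/(S_6 - 1) = 1 + (-173/2844)*z + ...; c7 = -173/2844.

The regular C-fraction coefficients are [45/22, 16/135, -109/540, -15/436, -173/1308, -109/2076, -79/692, -173/2844].


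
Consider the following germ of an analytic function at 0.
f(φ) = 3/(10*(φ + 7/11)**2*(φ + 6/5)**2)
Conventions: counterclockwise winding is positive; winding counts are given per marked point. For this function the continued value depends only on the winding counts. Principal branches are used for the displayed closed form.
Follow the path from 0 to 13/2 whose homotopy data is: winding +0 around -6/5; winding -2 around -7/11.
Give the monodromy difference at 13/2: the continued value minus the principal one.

The function is rational, hence single-valued: continuing it around any pole returns the same value, so the difference is 0.

Continued minus principal equals 0.


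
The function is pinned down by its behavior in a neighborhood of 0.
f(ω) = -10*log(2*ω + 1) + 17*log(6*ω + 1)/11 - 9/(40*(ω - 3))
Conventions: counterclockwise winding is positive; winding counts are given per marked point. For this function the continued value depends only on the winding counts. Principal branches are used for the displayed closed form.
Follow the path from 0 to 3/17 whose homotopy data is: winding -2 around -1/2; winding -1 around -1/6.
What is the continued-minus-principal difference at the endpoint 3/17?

Continued minus principal equals (406/11)*pi*i.

The rational part is single-valued and drops out of the difference; each branch term changes only by its own monodromy.
(-10)*log(1 - ω/(-1/2)): each positive loop around -1/2 adds 2*pi*i to the log, so winding -2 contributes (-10)*(-2)*2*pi*i = (40)*pi*i.
(17/11)*log(1 - ω/(-1/6)): each positive loop around -1/6 adds 2*pi*i to the log, so winding -1 contributes (17/11)*(-1)*2*pi*i = -(34/11)*pi*i.
Summing the contributions at ω = 3/17 gives (406/11)*pi*i.


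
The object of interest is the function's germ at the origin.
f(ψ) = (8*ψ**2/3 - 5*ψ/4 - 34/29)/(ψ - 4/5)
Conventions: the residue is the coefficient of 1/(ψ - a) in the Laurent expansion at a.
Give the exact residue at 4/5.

At the order-1 pole 4/5 set g(ψ) = (ψ - (4/5))*f(ψ) = 8*ψ**2/3 - 5*ψ/4 - 34/29.
Simple pole: residue = g(a) at a = 4/5, which is -1013/2175.

The residue is -1013/2175.


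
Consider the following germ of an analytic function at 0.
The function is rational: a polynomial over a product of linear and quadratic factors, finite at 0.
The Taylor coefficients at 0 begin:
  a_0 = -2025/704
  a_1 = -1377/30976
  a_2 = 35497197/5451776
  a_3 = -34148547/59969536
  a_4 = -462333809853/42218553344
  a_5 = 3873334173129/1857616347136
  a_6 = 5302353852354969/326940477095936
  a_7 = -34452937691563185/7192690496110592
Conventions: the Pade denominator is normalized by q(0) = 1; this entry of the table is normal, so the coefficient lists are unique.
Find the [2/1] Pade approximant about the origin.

The Pade approximant has numerator coefficients [-2025/704, -148826187/502771456, 575810989515/88487776256]; denominator coefficients [1, 46843/535623].

Taylor coefficients needed (read off): a_0 = -2025/704, a_1 = -1377/30976, a_2 = 35497197/5451776, a_3 = -34148547/59969536.
Write the denominator as Q(x) = 1 + q1*x. Requiring Q*f - P = O(x^4) with deg P <= 2 kills the coefficients of x^3..x^3 in Q*f:
  x^3: a_3 + q1*a_2 = 0, i.e. -34148547/59969536 + (35497197/5451776)*q1 = 0.
Solving this linear system: q1 = 46843/535623.
The numerator is Q*f truncated at degree 2: P0 = a_0 = -2025/704; P1 = a_1 + q1*a_0 = -148826187/502771456; P2 = a_2 + q1*a_1 = 575810989515/88487776256.


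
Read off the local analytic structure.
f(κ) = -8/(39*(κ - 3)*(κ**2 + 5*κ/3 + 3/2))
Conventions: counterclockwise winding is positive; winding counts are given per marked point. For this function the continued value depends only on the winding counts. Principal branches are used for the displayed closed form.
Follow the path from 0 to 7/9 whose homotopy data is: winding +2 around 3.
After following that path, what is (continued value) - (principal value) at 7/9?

Continued minus principal equals 0.

The function is rational, hence single-valued: continuing it around any pole returns the same value, so the difference is 0.


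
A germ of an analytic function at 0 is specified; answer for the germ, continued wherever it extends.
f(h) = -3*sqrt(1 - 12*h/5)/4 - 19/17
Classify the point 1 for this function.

There is no denominator, hence no pole anywhere.
Branch term sqrt(1 - h/(5/12)): argument at 1 is -7/5, nonzero, so 1 is not its branch point (a point on a principal cut is still regular for the continued germ).
So the germ continues analytically to 1.

The point is a regular point.


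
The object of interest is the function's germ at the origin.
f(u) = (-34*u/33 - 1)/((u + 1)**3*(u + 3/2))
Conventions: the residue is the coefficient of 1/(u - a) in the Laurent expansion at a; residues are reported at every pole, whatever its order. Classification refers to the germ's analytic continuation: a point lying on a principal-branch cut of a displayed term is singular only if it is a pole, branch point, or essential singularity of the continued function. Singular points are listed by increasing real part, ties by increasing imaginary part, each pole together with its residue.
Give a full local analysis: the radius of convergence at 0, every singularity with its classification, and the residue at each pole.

Radius of convergence at 0: 1.
At -3/2: a pole of order 1; residue -48/11.
At -1: a pole of order 3; residue 48/11.

Denominator factor (u + 1)^3: pole of order 3 at -1, modulus 1.
Denominator factor (u + 3/2): pole of order 1 at -3/2, modulus 3/2.
The radius of convergence is the smallest modulus among the singular points: 1.
At the order-1 pole -3/2 set g(u) = (u - (-3/2))*f(u) = (-34*u/33 - 1)/(u + 1)**3.
Simple pole: residue = g(a) at a = -3/2, which is -48/11.
At the order-3 pole -1 set g(u) = (u - (-1))^3*f(u) = (-34*u/33 - 1)/(u + 3/2).
Order-3 pole: residue = g''(a)/2; g''(-1) = 96/11, so the residue is 48/11.
List the singular points by increasing real part (a conjugate pair: the negative imaginary part first).


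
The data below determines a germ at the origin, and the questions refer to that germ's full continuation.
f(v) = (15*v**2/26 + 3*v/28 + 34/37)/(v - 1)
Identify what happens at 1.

The point is a pole of order 1.

The denominator factor v - 1 vanishes at 1 and appears to the power 1; the numerator there equals 21589/13468, nonzero, and no other factor vanishes.
Hence a pole whose order is the multiplicity, 1.


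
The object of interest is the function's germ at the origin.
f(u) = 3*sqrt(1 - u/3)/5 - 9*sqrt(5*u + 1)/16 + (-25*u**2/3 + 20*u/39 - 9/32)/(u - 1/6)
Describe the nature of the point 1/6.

The point is a pole of order 1.

The denominator factor u - 1/6 vanishes at 1/6 and appears to the power 1; the numerator there equals -4799/11232, nonzero, and no other factor vanishes.
The branch terms are analytic at this point.
Hence a pole whose order is the multiplicity, 1.


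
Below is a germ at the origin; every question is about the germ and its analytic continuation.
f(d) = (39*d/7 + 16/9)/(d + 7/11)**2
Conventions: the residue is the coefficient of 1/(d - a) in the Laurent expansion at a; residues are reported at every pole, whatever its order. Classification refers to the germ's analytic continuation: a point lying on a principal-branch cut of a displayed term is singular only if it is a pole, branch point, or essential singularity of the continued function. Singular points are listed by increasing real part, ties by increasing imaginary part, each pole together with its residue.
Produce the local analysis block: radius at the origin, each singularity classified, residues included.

Denominator factor (d + 7/11)^2: pole of order 2 at -7/11, modulus 7/11.
The radius of convergence is the smallest modulus among the singular points: 7/11.
At the order-2 pole -7/11 set g(d) = (d - (-7/11))^2*f(d) = 39*d/7 + 16/9.
Order-2 pole: residue = g'(a); g'(-7/11) = 39/7, so the residue is 39/7.

Radius of convergence at 0: 7/11.
At -7/11: a pole of order 2; residue 39/7.


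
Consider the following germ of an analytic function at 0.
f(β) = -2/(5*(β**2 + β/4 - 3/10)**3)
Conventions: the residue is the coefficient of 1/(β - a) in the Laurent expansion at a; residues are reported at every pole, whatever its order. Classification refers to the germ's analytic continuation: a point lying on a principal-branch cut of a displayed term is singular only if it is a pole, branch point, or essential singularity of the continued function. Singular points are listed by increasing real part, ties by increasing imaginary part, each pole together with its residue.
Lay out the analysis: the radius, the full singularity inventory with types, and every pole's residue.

Denominator factor (β**2 + β/4 - 3/10)^3: discriminant 101/80, real irrational roots -1/8 + (1/40)*sqrt(505) and -1/8 - (1/40)*sqrt(505); poles of order 3, moduli -1/8 + (1/40)*sqrt(505) and 1/8 + (1/40)*sqrt(505).
The radius of convergence is the smallest modulus among the singular points: -1/8 + (1/40)*sqrt(505).
The factor β**2 + β/4 - 3/10 splits as (β - a)(β - a') with a = -1/8 - (1/40)*sqrt(505), a' = -1/8 + (1/40)*sqrt(505). At the order-3 pole a set g(β) = (β - a)^3*f(β) = [-2/5] / (β - a')^3.
Order-3 pole: residue = g''(a)/2; g''(-1/8 - (1/40)*sqrt(505)) = (122880/1030301)*sqrt(505), so the residue is (61440/1030301)*sqrt(505).
The factor β**2 + β/4 - 3/10 splits as (β - a)(β - a') with a = -1/8 + (1/40)*sqrt(505), a' = -1/8 - (1/40)*sqrt(505). At the order-3 pole a set g(β) = (β - a)^3*f(β) = [-2/5] / (β - a')^3.
Order-3 pole: residue = g''(a)/2; g''(-1/8 + (1/40)*sqrt(505)) = -(122880/1030301)*sqrt(505), so the residue is -(61440/1030301)*sqrt(505).
List the singular points by increasing real part (a conjugate pair: the negative imaginary part first).

Radius of convergence at 0: -1/8 + (1/40)*sqrt(505).
At -1/8 - (1/40)*sqrt(505): a pole of order 3; residue (61440/1030301)*sqrt(505).
At -1/8 + (1/40)*sqrt(505): a pole of order 3; residue -(61440/1030301)*sqrt(505).


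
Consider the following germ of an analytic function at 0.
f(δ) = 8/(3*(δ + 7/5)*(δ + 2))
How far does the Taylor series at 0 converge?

Denominator factor (δ + 7/5): pole of order 1 at -7/5, modulus 7/5.
Denominator factor (δ + 2): pole of order 1 at -2, modulus 2.
The radius of convergence is the smallest modulus among the singular points: 7/5.

The radius of convergence is 7/5.


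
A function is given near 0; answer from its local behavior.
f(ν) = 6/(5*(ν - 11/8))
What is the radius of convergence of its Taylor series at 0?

Denominator factor (ν - 11/8): pole of order 1 at 11/8, modulus 11/8.
The radius of convergence is the smallest modulus among the singular points: 11/8.

The radius of convergence is 11/8.


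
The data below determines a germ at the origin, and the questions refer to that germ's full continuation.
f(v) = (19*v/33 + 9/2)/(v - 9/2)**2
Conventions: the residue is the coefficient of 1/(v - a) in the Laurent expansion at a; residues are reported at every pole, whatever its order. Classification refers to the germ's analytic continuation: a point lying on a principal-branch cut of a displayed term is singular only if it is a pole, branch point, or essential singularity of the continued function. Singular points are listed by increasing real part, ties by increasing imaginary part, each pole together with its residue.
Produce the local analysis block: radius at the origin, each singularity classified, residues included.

Radius of convergence at 0: 9/2.
At 9/2: a pole of order 2; residue 19/33.

Denominator factor (v - 9/2)^2: pole of order 2 at 9/2, modulus 9/2.
The radius of convergence is the smallest modulus among the singular points: 9/2.
At the order-2 pole 9/2 set g(v) = (v - (9/2))^2*f(v) = 19*v/33 + 9/2.
Order-2 pole: residue = g'(a); g'(9/2) = 19/33, so the residue is 19/33.


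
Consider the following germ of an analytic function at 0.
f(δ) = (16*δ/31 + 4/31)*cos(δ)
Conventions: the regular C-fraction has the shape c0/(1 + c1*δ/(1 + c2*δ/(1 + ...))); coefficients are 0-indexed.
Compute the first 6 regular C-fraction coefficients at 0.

Taylor coefficients (expand at 0): a_0 = 4/31, a_1 = 16/31, a_2 = -2/31, a_3 = -8/31, a_4 = 1/186, a_5 = 2/93.
c0 = a_0 = 4/31. Peel one level at a time: if S = 1 + c*δ/S' with S'(0) = 1, then c is the δ-coefficient of S and S' = c*δ/(S - 1).
S_1 = c0/f = 1 + (-4)*δ + (33/2)*δ^2 + ...; c1 = -4.
S_2 = c1*δ/(S_1 - 1) = 1 + (33/8)*δ + (33/64)*δ^2 + ...; c2 = 33/8.
S_3 = c2*δ/(S_2 - 1) = 1 + (-1/8)*δ + (-5/396)*δ^2 + ...; c3 = -1/8.
S_4 = c3*δ/(S_3 - 1) = 1 + (-10/99)*δ + (-3860/9801)*δ^2 + ...; c4 = -10/99.
S_5 = c4*δ/(S_4 - 1) = 1 + (-386/99)*δ + ...; c5 = -386/99.

The regular C-fraction coefficients are [4/31, -4, 33/8, -1/8, -10/99, -386/99].


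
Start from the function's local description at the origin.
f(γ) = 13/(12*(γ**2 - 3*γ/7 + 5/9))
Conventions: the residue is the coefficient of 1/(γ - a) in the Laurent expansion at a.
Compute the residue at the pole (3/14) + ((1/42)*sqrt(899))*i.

The factor γ**2 - 3*γ/7 + 5/9 splits as (γ - a)(γ - a') with a = (3/14) + ((1/42)*sqrt(899))*i, a' = (3/14) - ((1/42)*sqrt(899))*i. At the order-1 pole a set g(γ) = (γ - a)*f(γ) = [13/12] / (γ - a').
Simple pole: residue = g(a) at a = (3/14) + ((1/42)*sqrt(899))*i, which is -((91/3596)*sqrt(899))*i.

The residue is -((91/3596)*sqrt(899))*i.


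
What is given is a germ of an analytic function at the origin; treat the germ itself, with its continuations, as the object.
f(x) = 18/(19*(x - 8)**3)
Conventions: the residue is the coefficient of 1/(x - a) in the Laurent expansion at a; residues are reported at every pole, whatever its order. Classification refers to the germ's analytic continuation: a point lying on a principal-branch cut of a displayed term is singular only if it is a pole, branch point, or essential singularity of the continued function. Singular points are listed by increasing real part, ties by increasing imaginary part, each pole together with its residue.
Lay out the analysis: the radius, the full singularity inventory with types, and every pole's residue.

Denominator factor (x - 8)^3: pole of order 3 at 8, modulus 8.
The radius of convergence is the smallest modulus among the singular points: 8.
At the order-3 pole 8 set g(x) = (x - (8))^3*f(x) = 18/19.
Order-3 pole: residue = g''(a)/2; g''(8) = 0, so the residue is 0.

Radius of convergence at 0: 8.
At 8: a pole of order 3; residue 0.


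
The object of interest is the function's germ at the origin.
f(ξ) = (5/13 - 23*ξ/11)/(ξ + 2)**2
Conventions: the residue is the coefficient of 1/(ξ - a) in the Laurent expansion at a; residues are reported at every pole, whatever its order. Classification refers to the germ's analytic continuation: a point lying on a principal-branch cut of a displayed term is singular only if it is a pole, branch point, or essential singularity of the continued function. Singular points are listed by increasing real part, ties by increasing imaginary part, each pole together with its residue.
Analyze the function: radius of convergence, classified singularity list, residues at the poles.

Radius of convergence at 0: 2.
At -2: a pole of order 2; residue -23/11.

Denominator factor (ξ + 2)^2: pole of order 2 at -2, modulus 2.
The radius of convergence is the smallest modulus among the singular points: 2.
At the order-2 pole -2 set g(ξ) = (ξ - (-2))^2*f(ξ) = 5/13 - 23*ξ/11.
Order-2 pole: residue = g'(a); g'(-2) = -23/11, so the residue is -23/11.


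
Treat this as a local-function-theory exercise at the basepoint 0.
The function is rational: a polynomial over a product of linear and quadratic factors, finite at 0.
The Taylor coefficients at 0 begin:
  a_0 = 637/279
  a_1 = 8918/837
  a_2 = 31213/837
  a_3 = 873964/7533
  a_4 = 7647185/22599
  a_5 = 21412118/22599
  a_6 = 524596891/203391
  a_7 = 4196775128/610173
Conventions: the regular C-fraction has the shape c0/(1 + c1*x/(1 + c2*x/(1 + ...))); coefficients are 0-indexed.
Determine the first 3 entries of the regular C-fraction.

The regular C-fraction coefficients are [637/279, -14/3, 7/6].

Taylor coefficients (read off): a_0 = 637/279, a_1 = 8918/837, a_2 = 31213/837.
c0 = a_0 = 637/279. Peel one level at a time: if S = 1 + c*x/S' with S'(0) = 1, then c is the x-coefficient of S and S' = c*x/(S - 1).
S_1 = c0/f = 1 + (-14/3)*x + (49/9)*x^2 + ...; c1 = -14/3.
S_2 = c1*x/(S_1 - 1) = 1 + (7/6)*x + ...; c2 = 7/6.


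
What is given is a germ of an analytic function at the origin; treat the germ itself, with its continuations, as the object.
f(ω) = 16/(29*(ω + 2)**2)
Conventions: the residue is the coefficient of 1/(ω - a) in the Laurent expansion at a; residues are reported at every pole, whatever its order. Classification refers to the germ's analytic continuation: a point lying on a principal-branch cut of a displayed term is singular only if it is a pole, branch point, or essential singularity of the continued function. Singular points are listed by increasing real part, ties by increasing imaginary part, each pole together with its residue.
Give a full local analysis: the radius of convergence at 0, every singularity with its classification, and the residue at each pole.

Radius of convergence at 0: 2.
At -2: a pole of order 2; residue 0.

Denominator factor (ω + 2)^2: pole of order 2 at -2, modulus 2.
The radius of convergence is the smallest modulus among the singular points: 2.
At the order-2 pole -2 set g(ω) = (ω - (-2))^2*f(ω) = 16/29.
Order-2 pole: residue = g'(a); g'(-2) = 0, so the residue is 0.


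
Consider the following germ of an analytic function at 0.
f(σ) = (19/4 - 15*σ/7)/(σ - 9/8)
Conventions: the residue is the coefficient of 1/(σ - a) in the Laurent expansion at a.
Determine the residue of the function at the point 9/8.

The residue is 131/56.

At the order-1 pole 9/8 set g(σ) = (σ - (9/8))*f(σ) = 19/4 - 15*σ/7.
Simple pole: residue = g(a) at a = 9/8, which is 131/56.


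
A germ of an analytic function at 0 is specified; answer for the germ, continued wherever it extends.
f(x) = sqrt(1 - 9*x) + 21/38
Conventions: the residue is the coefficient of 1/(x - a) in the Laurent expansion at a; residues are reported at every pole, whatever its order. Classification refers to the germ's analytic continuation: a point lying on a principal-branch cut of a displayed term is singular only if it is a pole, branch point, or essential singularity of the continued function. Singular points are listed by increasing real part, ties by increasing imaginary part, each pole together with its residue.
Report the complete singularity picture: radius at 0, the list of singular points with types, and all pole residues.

Branch term (1)*sqrt(1 - x/(1/9)): its argument vanishes at x = 1/9, a square-root branch point, modulus 1/9.
The radius of convergence is the smallest modulus among the singular points: 1/9.

Radius of convergence at 0: 1/9.
At 1/9: an algebraic (square-root) branch point.


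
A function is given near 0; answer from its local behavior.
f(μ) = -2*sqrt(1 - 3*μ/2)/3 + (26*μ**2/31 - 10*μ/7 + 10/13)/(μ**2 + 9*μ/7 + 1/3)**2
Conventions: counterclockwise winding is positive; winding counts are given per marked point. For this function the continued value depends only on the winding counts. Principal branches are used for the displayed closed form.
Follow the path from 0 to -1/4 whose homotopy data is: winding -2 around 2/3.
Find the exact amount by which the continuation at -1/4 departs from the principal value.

Continued minus principal equals 0.

The rational part is single-valued and drops out of the difference; each branch term changes only by its own monodromy.
(-2/3)*sqrt(1 - μ/(2/3)): winding -2 is even, the square root returns to the same sheet, contribution 0.
Summing the contributions at μ = -1/4 gives 0.


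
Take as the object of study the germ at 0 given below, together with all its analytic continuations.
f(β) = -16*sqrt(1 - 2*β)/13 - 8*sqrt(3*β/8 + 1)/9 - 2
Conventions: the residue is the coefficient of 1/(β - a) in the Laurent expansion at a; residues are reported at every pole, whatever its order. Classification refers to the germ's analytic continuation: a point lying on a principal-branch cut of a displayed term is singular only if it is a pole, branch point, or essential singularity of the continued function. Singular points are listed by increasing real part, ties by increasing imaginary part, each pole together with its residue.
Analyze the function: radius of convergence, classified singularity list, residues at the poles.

Branch term (-16/13)*sqrt(1 - β/(1/2)): its argument vanishes at β = 1/2, a square-root branch point, modulus 1/2.
Branch term (-8/9)*sqrt(1 - β/(-8/3)): its argument vanishes at β = -8/3, a square-root branch point, modulus 8/3.
The radius of convergence is the smallest modulus among the singular points: 1/2.
List the singular points by increasing real part (a conjugate pair: the negative imaginary part first).

Radius of convergence at 0: 1/2.
At -8/3: an algebraic (square-root) branch point.
At 1/2: an algebraic (square-root) branch point.


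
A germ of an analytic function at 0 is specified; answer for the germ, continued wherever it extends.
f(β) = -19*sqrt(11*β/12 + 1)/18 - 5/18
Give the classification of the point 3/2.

The point is a regular point.

There is no denominator, hence no pole anywhere.
Branch term sqrt(1 - β/(-12/11)): argument at 3/2 is 19/8, nonzero, so 3/2 is not its branch point (a point on a principal cut is still regular for the continued germ).
So the germ continues analytically to 3/2.


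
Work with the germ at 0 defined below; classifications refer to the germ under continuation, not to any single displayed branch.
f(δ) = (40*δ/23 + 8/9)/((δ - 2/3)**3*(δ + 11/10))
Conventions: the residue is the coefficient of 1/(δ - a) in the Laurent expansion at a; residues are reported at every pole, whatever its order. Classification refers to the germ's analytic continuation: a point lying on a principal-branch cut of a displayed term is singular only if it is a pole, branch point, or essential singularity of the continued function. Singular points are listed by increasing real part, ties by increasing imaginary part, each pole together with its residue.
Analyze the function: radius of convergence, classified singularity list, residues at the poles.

Radius of convergence at 0: 2/3.
At -11/10: a pole of order 1; residue 12000/64607.
At 2/3: a pole of order 3; residue -12000/64607.

Denominator factor (δ - 2/3)^3: pole of order 3 at 2/3, modulus 2/3.
Denominator factor (δ + 11/10): pole of order 1 at -11/10, modulus 11/10.
The radius of convergence is the smallest modulus among the singular points: 2/3.
At the order-1 pole -11/10 set g(δ) = (δ - (-11/10))*f(δ) = (40*δ/23 + 8/9)/(δ - 2/3)**3.
Simple pole: residue = g(a) at a = -11/10, which is 12000/64607.
At the order-3 pole 2/3 set g(δ) = (δ - (2/3))^3*f(δ) = (40*δ/23 + 8/9)/(δ + 11/10).
Order-3 pole: residue = g''(a)/2; g''(2/3) = -24000/64607, so the residue is -12000/64607.
List the singular points by increasing real part (a conjugate pair: the negative imaginary part first).


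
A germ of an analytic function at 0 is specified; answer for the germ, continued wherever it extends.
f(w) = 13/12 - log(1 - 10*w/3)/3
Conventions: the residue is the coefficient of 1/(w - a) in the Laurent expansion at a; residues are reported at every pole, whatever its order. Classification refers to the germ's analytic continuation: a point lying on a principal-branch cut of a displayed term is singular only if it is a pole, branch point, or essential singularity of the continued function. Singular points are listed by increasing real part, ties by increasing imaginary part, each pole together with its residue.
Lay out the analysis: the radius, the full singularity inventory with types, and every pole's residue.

Radius of convergence at 0: 3/10.
At 3/10: a logarithmic branch point.

Branch term (-1/3)*log(1 - w/(3/10)): its argument vanishes at w = 3/10, a logarithmic branch point, modulus 3/10.
The radius of convergence is the smallest modulus among the singular points: 3/10.


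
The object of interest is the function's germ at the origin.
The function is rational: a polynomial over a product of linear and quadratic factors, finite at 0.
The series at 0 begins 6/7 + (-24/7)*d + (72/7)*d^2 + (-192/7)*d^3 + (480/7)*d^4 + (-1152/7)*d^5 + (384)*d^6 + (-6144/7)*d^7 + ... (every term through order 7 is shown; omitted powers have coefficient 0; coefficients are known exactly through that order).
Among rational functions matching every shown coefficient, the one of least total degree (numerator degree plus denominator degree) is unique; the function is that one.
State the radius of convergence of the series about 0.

No rational of total degree below 2 reproduces all 8 coefficients; solving the [0/2] Pade equations on them gives f(d) = 3/(14*(d + 1/2)**2), whose expansion matches every shown term.
Denominator factor (d + 1/2)^2: pole of order 2 at -1/2, modulus 1/2.
The radius of convergence is the smallest modulus among the singular points: 1/2.

The radius of convergence is 1/2.


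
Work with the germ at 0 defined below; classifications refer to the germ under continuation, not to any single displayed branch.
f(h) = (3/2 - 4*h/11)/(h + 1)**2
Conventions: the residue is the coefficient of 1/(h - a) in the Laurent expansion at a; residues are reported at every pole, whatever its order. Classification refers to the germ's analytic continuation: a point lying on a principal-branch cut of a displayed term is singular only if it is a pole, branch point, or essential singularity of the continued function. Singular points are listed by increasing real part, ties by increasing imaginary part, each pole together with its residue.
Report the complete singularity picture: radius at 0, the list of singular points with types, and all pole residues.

Radius of convergence at 0: 1.
At -1: a pole of order 2; residue -4/11.

Denominator factor (h + 1)^2: pole of order 2 at -1, modulus 1.
The radius of convergence is the smallest modulus among the singular points: 1.
At the order-2 pole -1 set g(h) = (h - (-1))^2*f(h) = 3/2 - 4*h/11.
Order-2 pole: residue = g'(a); g'(-1) = -4/11, so the residue is -4/11.


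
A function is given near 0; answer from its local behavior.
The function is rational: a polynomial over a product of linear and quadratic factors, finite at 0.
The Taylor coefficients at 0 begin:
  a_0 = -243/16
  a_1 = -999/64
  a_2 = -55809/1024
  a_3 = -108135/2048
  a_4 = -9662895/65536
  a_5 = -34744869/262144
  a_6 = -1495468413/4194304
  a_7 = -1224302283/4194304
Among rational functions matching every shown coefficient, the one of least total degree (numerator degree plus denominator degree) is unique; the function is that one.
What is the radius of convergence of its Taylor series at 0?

No rational of total degree below 5 reproduces all 8 coefficients; solving the [1/4] Pade equations on them gives f(ε) = (-16*ε/3 - 3)/(ε**2 - ε/6 - 4/9)**2, whose expansion matches every shown term.
Denominator factor (ε**2 - ε/6 - 4/9)^2: discriminant 65/36, real irrational roots 1/12 + (1/12)*sqrt(65) and 1/12 - (1/12)*sqrt(65); poles of order 2, moduli 1/12 + (1/12)*sqrt(65) and -1/12 + (1/12)*sqrt(65).
The radius of convergence is the smallest modulus among the singular points: -1/12 + (1/12)*sqrt(65).

The radius of convergence is -1/12 + (1/12)*sqrt(65).


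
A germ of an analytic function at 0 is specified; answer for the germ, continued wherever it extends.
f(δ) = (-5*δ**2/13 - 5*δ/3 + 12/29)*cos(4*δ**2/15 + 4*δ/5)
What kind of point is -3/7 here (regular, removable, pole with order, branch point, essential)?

The point is a regular point.

There is no denominator, hence no pole anywhere.
The factor cos(4*δ**2/15 + 4*δ/5) is entire.
So the germ continues analytically to -3/7.


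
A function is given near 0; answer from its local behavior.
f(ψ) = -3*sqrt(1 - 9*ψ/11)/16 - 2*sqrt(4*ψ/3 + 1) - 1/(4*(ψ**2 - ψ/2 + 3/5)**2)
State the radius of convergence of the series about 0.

The radius of convergence is 3/4.

Denominator factor (ψ**2 - ψ/2 + 3/5)^2: discriminant -43/20, complex-conjugate roots (1/4) + ((1/20)*sqrt(215))*i and (1/4) - ((1/20)*sqrt(215))*i; poles of order 2, moduli (1/5)*sqrt(15) and (1/5)*sqrt(15).
Branch term (-3/16)*sqrt(1 - ψ/(11/9)): its argument vanishes at ψ = 11/9, a square-root branch point, modulus 11/9.
Branch term (-2)*sqrt(1 - ψ/(-3/4)): its argument vanishes at ψ = -3/4, a square-root branch point, modulus 3/4.
The radius of convergence is the smallest modulus among the singular points: 3/4.


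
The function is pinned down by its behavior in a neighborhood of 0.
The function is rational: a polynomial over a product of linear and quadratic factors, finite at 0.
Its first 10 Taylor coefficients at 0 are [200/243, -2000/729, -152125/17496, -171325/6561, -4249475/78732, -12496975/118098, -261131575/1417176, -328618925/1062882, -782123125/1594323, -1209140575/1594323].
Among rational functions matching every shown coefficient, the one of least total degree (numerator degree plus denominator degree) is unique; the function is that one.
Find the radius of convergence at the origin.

No rational of total degree below 8 reproduces all 10 coefficients; solving the [2/6] Pade equations on them gives f(κ) = (-31*κ**2/32 - 4*κ + 2/3)/((κ - 1)**2*(κ**2 + 3*κ/10 - 9/10)**2), whose expansion matches every shown term.
Denominator factor (κ - 1)^2: pole of order 2 at 1, modulus 1.
Denominator factor (κ**2 + 3*κ/10 - 9/10)^2: discriminant 369/100, real irrational roots -3/20 + (3/20)*sqrt(41) and -3/20 - (3/20)*sqrt(41); poles of order 2, moduli -3/20 + (3/20)*sqrt(41) and 3/20 + (3/20)*sqrt(41).
The radius of convergence is the smallest modulus among the singular points: -3/20 + (3/20)*sqrt(41).

The radius of convergence is -3/20 + (3/20)*sqrt(41).


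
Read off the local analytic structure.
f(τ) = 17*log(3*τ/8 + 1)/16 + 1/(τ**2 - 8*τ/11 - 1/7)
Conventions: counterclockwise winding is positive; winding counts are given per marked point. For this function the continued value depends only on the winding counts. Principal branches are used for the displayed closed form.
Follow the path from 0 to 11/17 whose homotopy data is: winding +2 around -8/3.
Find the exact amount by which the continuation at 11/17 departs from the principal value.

Continued minus principal equals (17/4)*pi*i.

The rational part is single-valued and drops out of the difference; each branch term changes only by its own monodromy.
(17/16)*log(1 - τ/(-8/3)): each positive loop around -8/3 adds 2*pi*i to the log, so winding +2 contributes (17/16)*(2)*2*pi*i = (17/4)*pi*i.
Summing the contributions at τ = 11/17 gives (17/4)*pi*i.


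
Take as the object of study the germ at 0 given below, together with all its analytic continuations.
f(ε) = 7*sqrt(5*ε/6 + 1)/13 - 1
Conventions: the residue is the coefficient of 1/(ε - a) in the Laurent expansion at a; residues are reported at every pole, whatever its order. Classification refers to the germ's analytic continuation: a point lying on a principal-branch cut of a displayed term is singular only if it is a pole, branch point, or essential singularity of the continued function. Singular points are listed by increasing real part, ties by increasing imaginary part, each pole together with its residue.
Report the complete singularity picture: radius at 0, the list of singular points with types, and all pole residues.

Branch term (7/13)*sqrt(1 - ε/(-6/5)): its argument vanishes at ε = -6/5, a square-root branch point, modulus 6/5.
The radius of convergence is the smallest modulus among the singular points: 6/5.

Radius of convergence at 0: 6/5.
At -6/5: an algebraic (square-root) branch point.


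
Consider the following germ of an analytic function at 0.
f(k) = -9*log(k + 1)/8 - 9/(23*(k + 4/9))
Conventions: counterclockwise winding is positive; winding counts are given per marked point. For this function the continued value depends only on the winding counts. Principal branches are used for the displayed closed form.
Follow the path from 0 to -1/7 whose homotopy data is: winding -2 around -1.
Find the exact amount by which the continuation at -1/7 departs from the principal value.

The rational part is single-valued and drops out of the difference; each branch term changes only by its own monodromy.
(-9/8)*log(1 - k/(-1)): each positive loop around -1 adds 2*pi*i to the log, so winding -2 contributes (-9/8)*(-2)*2*pi*i = (9/2)*pi*i.
Summing the contributions at k = -1/7 gives (9/2)*pi*i.

Continued minus principal equals (9/2)*pi*i.


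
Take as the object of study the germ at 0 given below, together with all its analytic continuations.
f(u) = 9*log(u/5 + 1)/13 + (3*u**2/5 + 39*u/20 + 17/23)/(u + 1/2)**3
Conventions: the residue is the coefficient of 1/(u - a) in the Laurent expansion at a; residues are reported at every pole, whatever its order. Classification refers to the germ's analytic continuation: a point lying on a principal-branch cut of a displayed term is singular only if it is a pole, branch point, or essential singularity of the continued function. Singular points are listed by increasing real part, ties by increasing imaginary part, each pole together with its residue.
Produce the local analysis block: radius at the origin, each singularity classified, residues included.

Denominator factor (u + 1/2)^3: pole of order 3 at -1/2, modulus 1/2.
Branch term (9/13)*log(1 - u/(-5)): its argument vanishes at u = -5, a logarithmic branch point, modulus 5.
The radius of convergence is the smallest modulus among the singular points: 1/2.
The branch term is analytic at -1/2 and contributes nothing to the residue; only the rational part matters.
At the order-3 pole -1/2 set g(u) = (u - (-1/2))^3*(rational part) = 3*u**2/5 + 39*u/20 + 17/23.
Order-3 pole: residue = g''(a)/2; g''(-1/2) = 6/5, so the residue is 3/5.
List the singular points by increasing real part (a conjugate pair: the negative imaginary part first).

Radius of convergence at 0: 1/2.
At -5: a logarithmic branch point.
At -1/2: a pole of order 3; residue 3/5.


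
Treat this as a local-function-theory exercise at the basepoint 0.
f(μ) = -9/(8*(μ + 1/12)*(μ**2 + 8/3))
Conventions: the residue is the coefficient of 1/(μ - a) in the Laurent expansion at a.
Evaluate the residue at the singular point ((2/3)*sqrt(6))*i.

The residue is (81/385) + ((27/6160)*sqrt(6))*i.

The factor μ**2 + 8/3 splits as (μ - a)(μ - a') with a = ((2/3)*sqrt(6))*i, a' = -((2/3)*sqrt(6))*i. At the order-1 pole a set g(μ) = (μ - a)*f(μ) = [-9/(8*(μ + 1/12))] / (μ - a').
Simple pole: residue = g(a) at a = ((2/3)*sqrt(6))*i, which is (81/385) + ((27/6160)*sqrt(6))*i.


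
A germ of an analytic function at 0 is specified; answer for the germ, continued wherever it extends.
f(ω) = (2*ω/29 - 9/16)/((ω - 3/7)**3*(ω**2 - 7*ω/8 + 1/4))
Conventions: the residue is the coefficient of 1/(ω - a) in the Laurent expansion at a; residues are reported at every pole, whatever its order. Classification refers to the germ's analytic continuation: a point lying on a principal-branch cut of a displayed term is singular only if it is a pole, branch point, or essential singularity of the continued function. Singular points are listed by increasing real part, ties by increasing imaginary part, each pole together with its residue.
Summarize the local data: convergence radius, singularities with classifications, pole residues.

Radius of convergence at 0: 3/7.
At 3/7: a pole of order 3; residue 108905587/705686.
At (7/16) - ((1/16)*sqrt(15))*i: a pole of order 1; residue (-108905587/1411372) + ((33499781/21170580)*sqrt(15))*i.
At (7/16) + ((1/16)*sqrt(15))*i: a pole of order 1; residue (-108905587/1411372) - ((33499781/21170580)*sqrt(15))*i.


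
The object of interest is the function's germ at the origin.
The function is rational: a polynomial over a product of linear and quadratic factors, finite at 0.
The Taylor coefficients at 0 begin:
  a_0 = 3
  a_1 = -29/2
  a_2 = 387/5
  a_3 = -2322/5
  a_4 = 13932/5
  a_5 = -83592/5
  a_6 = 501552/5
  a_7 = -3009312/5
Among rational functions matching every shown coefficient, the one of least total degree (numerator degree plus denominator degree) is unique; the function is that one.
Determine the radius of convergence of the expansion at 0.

The radius of convergence is 1/6.

No rational of total degree below 3 reproduces all 8 coefficients; solving the [2/1] Pade equations on them gives f(k) = (-8*k**2/5 + 7*k/12 + 1/2)/(k + 1/6), whose expansion matches every shown term.
Denominator factor (k + 1/6): pole of order 1 at -1/6, modulus 1/6.
The radius of convergence is the smallest modulus among the singular points: 1/6.


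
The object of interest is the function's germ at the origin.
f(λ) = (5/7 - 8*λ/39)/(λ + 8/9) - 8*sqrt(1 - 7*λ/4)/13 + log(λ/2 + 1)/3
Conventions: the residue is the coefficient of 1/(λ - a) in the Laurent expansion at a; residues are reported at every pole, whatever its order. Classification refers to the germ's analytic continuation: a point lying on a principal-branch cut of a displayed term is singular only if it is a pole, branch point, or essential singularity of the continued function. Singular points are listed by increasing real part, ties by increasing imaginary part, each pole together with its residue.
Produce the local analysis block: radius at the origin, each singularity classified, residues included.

Radius of convergence at 0: 4/7.
At -2: a logarithmic branch point.
At -8/9: a pole of order 1; residue 2203/2457.
At 4/7: an algebraic (square-root) branch point.

Denominator factor (λ + 8/9): pole of order 1 at -8/9, modulus 8/9.
Branch term (-8/13)*sqrt(1 - λ/(4/7)): its argument vanishes at λ = 4/7, a square-root branch point, modulus 4/7.
Branch term (1/3)*log(1 - λ/(-2)): its argument vanishes at λ = -2, a logarithmic branch point, modulus 2.
The radius of convergence is the smallest modulus among the singular points: 4/7.
The branch terms are analytic at -8/9 and contribute nothing to the residue; only the rational part matters.
At the order-1 pole -8/9 set g(λ) = (λ - (-8/9))*(rational part) = 5/7 - 8*λ/39.
Simple pole: residue = g(a) at a = -8/9, which is 2203/2457.
List the singular points by increasing real part (a conjugate pair: the negative imaginary part first).


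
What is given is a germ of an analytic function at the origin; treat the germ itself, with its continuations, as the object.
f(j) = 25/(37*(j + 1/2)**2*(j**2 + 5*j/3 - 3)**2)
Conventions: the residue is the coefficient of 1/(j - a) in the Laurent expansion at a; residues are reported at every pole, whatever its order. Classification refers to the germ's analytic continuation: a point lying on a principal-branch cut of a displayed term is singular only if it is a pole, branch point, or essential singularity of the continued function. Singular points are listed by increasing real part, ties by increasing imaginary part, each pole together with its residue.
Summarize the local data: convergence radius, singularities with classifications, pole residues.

Radius of convergence at 0: 1/2.
At -5/6 - (1/6)*sqrt(133): a pole of order 2; residue -28800/2941759 + (101237400/52036774951)*sqrt(133).
At -1/2: a pole of order 2; residue 57600/2941759.
At -5/6 + (1/6)*sqrt(133): a pole of order 2; residue -28800/2941759 - (101237400/52036774951)*sqrt(133).
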